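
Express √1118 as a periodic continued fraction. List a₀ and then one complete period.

a₀ = ⌊√1118⌋ = 33.
With m₀=0, d₀=1 and mₖ₊₁ = dₖaₖ − mₖ, dₖ₊₁ = (n − mₖ₊₁²)/dₖ, aₖ₊₁ = ⌊(a₀+mₖ₊₁)/dₖ₊₁⌋:
  k=1: m=33, d=29, a=2
  k=2: m=25, d=17, a=3
  k=3: m=26, d=26, a=2
  k=4: m=26, d=17, a=3
  k=5: m=25, d=29, a=2
  k=6: m=33, d=1, a=66
d=1 and a=2a₀=66 at k=6, so the next step gives (m, d) = (33, 29) again — its k=1 value — and the period has length 6.

[33; 2, 3, 2, 3, 2, 66]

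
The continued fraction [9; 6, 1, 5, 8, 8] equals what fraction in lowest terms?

Fold from the inside: start with 8/1.
  8 + 1/8 = 65/8
  5 + 8/65 = 333/65
  1 + 65/333 = 398/333
  6 + 333/398 = 2721/398
  9 + 398/2721 = 24887/2721

24887/2721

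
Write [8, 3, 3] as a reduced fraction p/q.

83/10

Using pₖ = aₖpₖ₋₁ + pₖ₋₂ and qₖ = aₖqₖ₋₁ + qₖ₋₂:
  k=0: a=8, p=8, q=1
  k=1: a=3, p=25, q=3
  k=2: a=3, p=83, q=10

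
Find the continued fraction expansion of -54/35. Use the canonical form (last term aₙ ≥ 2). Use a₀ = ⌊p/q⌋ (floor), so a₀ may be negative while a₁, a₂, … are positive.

[-2; 2, 5, 3]

-54 = -2·35 + 16
35 = 2·16 + 3
16 = 5·3 + 1
3 = 3·1 + 0  (stop)
So -54/35 = [-2; 2, 5, 3].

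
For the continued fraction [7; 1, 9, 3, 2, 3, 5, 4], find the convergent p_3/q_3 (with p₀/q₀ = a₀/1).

245/31

Using pₖ = aₖpₖ₋₁ + pₖ₋₂, qₖ = aₖqₖ₋₁ + qₖ₋₂ (with p₋₁=1, p₋₂=0, q₋₁=0, q₋₂=1):
  k=0: a=7, p=7, q=1
  k=1: a=1, p=8, q=1
  k=2: a=9, p=79, q=10
  k=3: a=3, p=245, q=31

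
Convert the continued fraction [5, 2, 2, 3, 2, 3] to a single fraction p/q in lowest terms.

Using pₖ = aₖpₖ₋₁ + pₖ₋₂ and qₖ = aₖqₖ₋₁ + qₖ₋₂:
  k=0: a=5, p=5, q=1
  k=1: a=2, p=11, q=2
  k=2: a=2, p=27, q=5
  k=3: a=3, p=92, q=17
  k=4: a=2, p=211, q=39
  k=5: a=3, p=725, q=134

725/134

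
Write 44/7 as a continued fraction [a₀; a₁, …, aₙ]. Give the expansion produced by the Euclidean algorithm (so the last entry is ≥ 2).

44 = 6*7 + 2
7 = 3*2 + 1
2 = 2*1 + 0  (stop)
So 44/7 = [6; 3, 2].

[6; 3, 2]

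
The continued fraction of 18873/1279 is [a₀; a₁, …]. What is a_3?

18873 = 14·1279 + 967   →  a_0 = 14
1279 = 1·967 + 312   →  a_1 = 1
967 = 3·312 + 31   →  a_2 = 3
312 = 10·31 + 2   →  a_3 = 10

10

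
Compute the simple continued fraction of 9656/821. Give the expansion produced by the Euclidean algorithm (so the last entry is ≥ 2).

9656 = 11·821 + 625
821 = 1·625 + 196
625 = 3·196 + 37
196 = 5·37 + 11
37 = 3·11 + 4
11 = 2·4 + 3
4 = 1·3 + 1
3 = 3·1 + 0  (stop)
So 9656/821 = [11; 1, 3, 5, 3, 2, 1, 3].

[11; 1, 3, 5, 3, 2, 1, 3]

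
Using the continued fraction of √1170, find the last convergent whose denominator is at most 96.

√1170 = [34; 4, 1, 6, 1, 4, 68, …] (period length 6).
Convergents:
  p_0/q_0 = 34/1
  p_1/q_1 = 137/4
  p_2/q_2 = 171/5
  p_3/q_3 = 1163/34
  p_4/q_4 = 1334/39
  p_5/q_5 = 6499/190
q_4 = 39 ≤ 96 < 190 = q_5, so the answer is 1334/39.

1334/39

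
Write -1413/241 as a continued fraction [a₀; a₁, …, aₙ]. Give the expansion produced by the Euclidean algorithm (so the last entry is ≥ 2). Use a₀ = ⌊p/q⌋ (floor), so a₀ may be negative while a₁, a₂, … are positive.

[-6; 7, 3, 3, 3]

-1413 = -6·241 + 33
241 = 7·33 + 10
33 = 3·10 + 3
10 = 3·3 + 1
3 = 3·1 + 0  (stop)
So -1413/241 = [-6; 7, 3, 3, 3].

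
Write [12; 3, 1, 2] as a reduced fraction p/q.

135/11

Fold from the inside: start with 2/1.
  1 + 1/2 = 3/2
  3 + 2/3 = 11/3
  12 + 3/11 = 135/11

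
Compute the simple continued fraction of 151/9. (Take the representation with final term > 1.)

151 = 16·9 + 7
9 = 1·7 + 2
7 = 3·2 + 1
2 = 2·1 + 0  (stop)
So 151/9 = [16; 1, 3, 2].

[16; 1, 3, 2]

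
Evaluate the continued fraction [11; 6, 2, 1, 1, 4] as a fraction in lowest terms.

Fold from the inside: start with 4/1.
  1 + 1/4 = 5/4
  1 + 4/5 = 9/5
  2 + 5/9 = 23/9
  6 + 9/23 = 147/23
  11 + 23/147 = 1640/147

1640/147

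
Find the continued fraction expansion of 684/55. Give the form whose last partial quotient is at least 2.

684 = 12×55 + 24
55 = 2×24 + 7
24 = 3×7 + 3
7 = 2×3 + 1
3 = 3×1 + 0  (stop)
So 684/55 = [12; 2, 3, 2, 3].

[12; 2, 3, 2, 3]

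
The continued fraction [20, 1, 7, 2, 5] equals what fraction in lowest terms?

1942/93

Using pₖ = aₖpₖ₋₁ + pₖ₋₂ and qₖ = aₖqₖ₋₁ + qₖ₋₂:
  k=0: a=20, p=20, q=1
  k=1: a=1, p=21, q=1
  k=2: a=7, p=167, q=8
  k=3: a=2, p=355, q=17
  k=4: a=5, p=1942, q=93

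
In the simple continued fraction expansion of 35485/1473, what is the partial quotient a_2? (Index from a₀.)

35485 = 24·1473 + 133   →  a_0 = 24
1473 = 11·133 + 10   →  a_1 = 11
133 = 13·10 + 3   →  a_2 = 13

13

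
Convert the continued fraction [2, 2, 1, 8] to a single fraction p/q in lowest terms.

Fold from the inside: start with 8/1.
  1 + 1/8 = 9/8
  2 + 8/9 = 26/9
  2 + 9/26 = 61/26

61/26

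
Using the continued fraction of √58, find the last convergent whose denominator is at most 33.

99/13

√58 = [7; 1, 1, 1, 1, 1, 1, 14, …] (period length 7).
Convergents:
  p_0/q_0 = 7/1
  p_1/q_1 = 8/1
  p_2/q_2 = 15/2
  p_3/q_3 = 23/3
  p_4/q_4 = 38/5
  p_5/q_5 = 61/8
  p_6/q_6 = 99/13
  p_7/q_7 = 1447/190
q_6 = 13 ≤ 33 < 190 = q_7, so the answer is 99/13.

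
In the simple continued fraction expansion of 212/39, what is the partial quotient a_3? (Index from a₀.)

212 = 5·39 + 17   →  a_0 = 5
39 = 2·17 + 5   →  a_1 = 2
17 = 3·5 + 2   →  a_2 = 3
5 = 2·2 + 1   →  a_3 = 2

2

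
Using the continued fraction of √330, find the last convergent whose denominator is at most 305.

√330 = [18; 6, 36, …] (period length 2).
Convergents:
  p_0/q_0 = 18/1
  p_1/q_1 = 109/6
  p_2/q_2 = 3942/217
  p_3/q_3 = 23761/1308
q_2 = 217 ≤ 305 < 1308 = q_3, so the answer is 3942/217.

3942/217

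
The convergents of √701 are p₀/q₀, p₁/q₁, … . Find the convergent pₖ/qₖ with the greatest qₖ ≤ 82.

√701 = [26; 2, 10, 10, 2, 52, …] (period length 5).
Convergents:
  p_0/q_0 = 26/1
  p_1/q_1 = 53/2
  p_2/q_2 = 556/21
  p_3/q_3 = 5613/212
q_2 = 21 ≤ 82 < 212 = q_3, so the answer is 556/21.

556/21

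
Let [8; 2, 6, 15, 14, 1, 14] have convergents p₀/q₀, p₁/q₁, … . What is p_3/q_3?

Using pₖ = aₖpₖ₋₁ + pₖ₋₂, qₖ = aₖqₖ₋₁ + qₖ₋₂ (with p₋₁=1, p₋₂=0, q₋₁=0, q₋₂=1):
  k=0: a=8, p=8, q=1
  k=1: a=2, p=17, q=2
  k=2: a=6, p=110, q=13
  k=3: a=15, p=1667, q=197

1667/197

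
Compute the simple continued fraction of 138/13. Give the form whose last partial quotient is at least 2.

[10; 1, 1, 1, 1, 2]

138 = 10×13 + 8
13 = 1×8 + 5
8 = 1×5 + 3
5 = 1×3 + 2
3 = 1×2 + 1
2 = 2×1 + 0  (stop)
So 138/13 = [10; 1, 1, 1, 1, 2].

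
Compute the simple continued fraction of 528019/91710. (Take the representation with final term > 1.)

528019 = 5*91710 + 69469
91710 = 1*69469 + 22241
69469 = 3*22241 + 2746
22241 = 8*2746 + 273
2746 = 10*273 + 16
273 = 17*16 + 1
16 = 16*1 + 0  (stop)
So 528019/91710 = [5; 1, 3, 8, 10, 17, 16].

[5; 1, 3, 8, 10, 17, 16]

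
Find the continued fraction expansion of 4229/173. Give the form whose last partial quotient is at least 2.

[24; 2, 4, 19]

4229 = 24×173 + 77
173 = 2×77 + 19
77 = 4×19 + 1
19 = 19×1 + 0  (stop)
So 4229/173 = [24; 2, 4, 19].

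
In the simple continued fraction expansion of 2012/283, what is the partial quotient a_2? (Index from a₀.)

7

2012 = 7·283 + 31   →  a_0 = 7
283 = 9·31 + 4   →  a_1 = 9
31 = 7·4 + 3   →  a_2 = 7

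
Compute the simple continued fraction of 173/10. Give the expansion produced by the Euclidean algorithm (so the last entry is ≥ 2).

173 = 17·10 + 3
10 = 3·3 + 1
3 = 3·1 + 0  (stop)
So 173/10 = [17; 3, 3].

[17; 3, 3]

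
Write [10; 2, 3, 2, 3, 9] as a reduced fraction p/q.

5333/511

Using pₖ = aₖpₖ₋₁ + pₖ₋₂ and qₖ = aₖqₖ₋₁ + qₖ₋₂:
  k=0: a=10, p=10, q=1
  k=1: a=2, p=21, q=2
  k=2: a=3, p=73, q=7
  k=3: a=2, p=167, q=16
  k=4: a=3, p=574, q=55
  k=5: a=9, p=5333, q=511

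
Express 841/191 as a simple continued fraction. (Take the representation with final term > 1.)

841 = 4*191 + 77
191 = 2*77 + 37
77 = 2*37 + 3
37 = 12*3 + 1
3 = 3*1 + 0  (stop)
So 841/191 = [4; 2, 2, 12, 3].

[4; 2, 2, 12, 3]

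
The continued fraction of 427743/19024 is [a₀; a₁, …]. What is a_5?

18

427743 = 22·19024 + 9215   →  a_0 = 22
19024 = 2·9215 + 594   →  a_1 = 2
9215 = 15·594 + 305   →  a_2 = 15
594 = 1·305 + 289   →  a_3 = 1
305 = 1·289 + 16   →  a_4 = 1
289 = 18·16 + 1   →  a_5 = 18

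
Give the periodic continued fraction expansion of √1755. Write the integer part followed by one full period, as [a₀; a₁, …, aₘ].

[41; 1, 8, 3, 8, 1, 82]

a₀ = ⌊√1755⌋ = 41.
With m₀=0, d₀=1 and mₖ₊₁ = dₖaₖ − mₖ, dₖ₊₁ = (n − mₖ₊₁²)/dₖ, aₖ₊₁ = ⌊(a₀+mₖ₊₁)/dₖ₊₁⌋:
  k=1: m=41, d=74, a=1
  k=2: m=33, d=9, a=8
  k=3: m=39, d=26, a=3
  k=4: m=39, d=9, a=8
  k=5: m=33, d=74, a=1
  k=6: m=41, d=1, a=82
d=1 and a=2a₀=82 at k=6, so the next step gives (m, d) = (41, 74) again — its k=1 value — and the period has length 6.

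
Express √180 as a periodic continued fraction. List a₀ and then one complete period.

[13; 2, 2, 2, 26]

a₀ = ⌊√180⌋ = 13.
With m₀=0, d₀=1 and mₖ₊₁ = dₖaₖ − mₖ, dₖ₊₁ = (n − mₖ₊₁²)/dₖ, aₖ₊₁ = ⌊(a₀+mₖ₊₁)/dₖ₊₁⌋:
  k=1: m=13, d=11, a=2
  k=2: m=9, d=9, a=2
  k=3: m=9, d=11, a=2
  k=4: m=13, d=1, a=26
d=1 and a=2a₀=26 at k=4, so the next step gives (m, d) = (13, 11) again — its k=1 value — and the period has length 4.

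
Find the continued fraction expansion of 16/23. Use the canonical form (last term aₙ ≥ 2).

[0; 1, 2, 3, 2]

16 = 0·23 + 16
23 = 1·16 + 7
16 = 2·7 + 2
7 = 3·2 + 1
2 = 2·1 + 0  (stop)
So 16/23 = [0; 1, 2, 3, 2].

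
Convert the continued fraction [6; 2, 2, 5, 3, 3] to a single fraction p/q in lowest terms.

Using pₖ = aₖpₖ₋₁ + pₖ₋₂ and qₖ = aₖqₖ₋₁ + qₖ₋₂:
  k=0: a=6, p=6, q=1
  k=1: a=2, p=13, q=2
  k=2: a=2, p=32, q=5
  k=3: a=5, p=173, q=27
  k=4: a=3, p=551, q=86
  k=5: a=3, p=1826, q=285

1826/285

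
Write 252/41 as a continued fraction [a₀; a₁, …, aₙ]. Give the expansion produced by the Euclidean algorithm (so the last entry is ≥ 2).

[6; 6, 1, 5]

252 = 6·41 + 6
41 = 6·6 + 5
6 = 1·5 + 1
5 = 5·1 + 0  (stop)
So 252/41 = [6; 6, 1, 5].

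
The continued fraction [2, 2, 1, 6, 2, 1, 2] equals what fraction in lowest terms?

397/169

Using pₖ = aₖpₖ₋₁ + pₖ₋₂ and qₖ = aₖqₖ₋₁ + qₖ₋₂:
  k=0: a=2, p=2, q=1
  k=1: a=2, p=5, q=2
  k=2: a=1, p=7, q=3
  k=3: a=6, p=47, q=20
  k=4: a=2, p=101, q=43
  k=5: a=1, p=148, q=63
  k=6: a=2, p=397, q=169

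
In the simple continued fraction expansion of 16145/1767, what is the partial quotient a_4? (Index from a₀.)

16145 = 9·1767 + 242   →  a_0 = 9
1767 = 7·242 + 73   →  a_1 = 7
242 = 3·73 + 23   →  a_2 = 3
73 = 3·23 + 4   →  a_3 = 3
23 = 5·4 + 3   →  a_4 = 5

5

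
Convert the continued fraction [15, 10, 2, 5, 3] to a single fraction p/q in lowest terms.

5525/366

Using pₖ = aₖpₖ₋₁ + pₖ₋₂ and qₖ = aₖqₖ₋₁ + qₖ₋₂:
  k=0: a=15, p=15, q=1
  k=1: a=10, p=151, q=10
  k=2: a=2, p=317, q=21
  k=3: a=5, p=1736, q=115
  k=4: a=3, p=5525, q=366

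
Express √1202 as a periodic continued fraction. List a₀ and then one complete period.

a₀ = ⌊√1202⌋ = 34.

[34; 1, 2, 34, 2, 1, 68]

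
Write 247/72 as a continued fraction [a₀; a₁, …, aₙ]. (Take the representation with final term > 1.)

[3; 2, 3, 10]

247 = 3·72 + 31
72 = 2·31 + 10
31 = 3·10 + 1
10 = 10·1 + 0  (stop)
So 247/72 = [3; 2, 3, 10].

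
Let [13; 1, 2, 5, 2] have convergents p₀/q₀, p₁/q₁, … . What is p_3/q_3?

Using pₖ = aₖpₖ₋₁ + pₖ₋₂, qₖ = aₖqₖ₋₁ + qₖ₋₂ (with p₋₁=1, p₋₂=0, q₋₁=0, q₋₂=1):
  k=0: a=13, p=13, q=1
  k=1: a=1, p=14, q=1
  k=2: a=2, p=41, q=3
  k=3: a=5, p=219, q=16

219/16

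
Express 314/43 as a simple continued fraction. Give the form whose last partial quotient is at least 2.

[7; 3, 3, 4]

314 = 7·43 + 13
43 = 3·13 + 4
13 = 3·4 + 1
4 = 4·1 + 0  (stop)
So 314/43 = [7; 3, 3, 4].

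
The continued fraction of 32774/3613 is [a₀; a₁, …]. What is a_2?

17

32774 = 9·3613 + 257   →  a_0 = 9
3613 = 14·257 + 15   →  a_1 = 14
257 = 17·15 + 2   →  a_2 = 17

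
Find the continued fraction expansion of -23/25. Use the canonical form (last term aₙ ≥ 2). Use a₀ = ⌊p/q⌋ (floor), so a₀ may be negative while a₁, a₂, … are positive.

[-1; 12, 2]

-23 = -1·25 + 2
25 = 12·2 + 1
2 = 2·1 + 0  (stop)
So -23/25 = [-1; 12, 2].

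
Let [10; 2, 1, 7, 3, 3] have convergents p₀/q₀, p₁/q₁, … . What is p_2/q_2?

31/3

Using pₖ = aₖpₖ₋₁ + pₖ₋₂, qₖ = aₖqₖ₋₁ + qₖ₋₂ (with p₋₁=1, p₋₂=0, q₋₁=0, q₋₂=1):
  k=0: a=10, p=10, q=1
  k=1: a=2, p=21, q=2
  k=2: a=1, p=31, q=3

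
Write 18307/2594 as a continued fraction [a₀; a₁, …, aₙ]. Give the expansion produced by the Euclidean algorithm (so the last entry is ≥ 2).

18307 = 7·2594 + 149
2594 = 17·149 + 61
149 = 2·61 + 27
61 = 2·27 + 7
27 = 3·7 + 6
7 = 1·6 + 1
6 = 6·1 + 0  (stop)
So 18307/2594 = [7; 17, 2, 2, 3, 1, 6].

[7; 17, 2, 2, 3, 1, 6]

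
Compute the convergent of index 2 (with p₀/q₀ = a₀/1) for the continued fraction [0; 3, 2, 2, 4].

2/7

Using pₖ = aₖpₖ₋₁ + pₖ₋₂, qₖ = aₖqₖ₋₁ + qₖ₋₂ (with p₋₁=1, p₋₂=0, q₋₁=0, q₋₂=1):
  k=0: a=0, p=0, q=1
  k=1: a=3, p=1, q=3
  k=2: a=2, p=2, q=7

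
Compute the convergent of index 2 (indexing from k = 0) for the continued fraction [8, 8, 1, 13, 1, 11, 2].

73/9

Using pₖ = aₖpₖ₋₁ + pₖ₋₂, qₖ = aₖqₖ₋₁ + qₖ₋₂ (with p₋₁=1, p₋₂=0, q₋₁=0, q₋₂=1):
  k=0: a=8, p=8, q=1
  k=1: a=8, p=65, q=8
  k=2: a=1, p=73, q=9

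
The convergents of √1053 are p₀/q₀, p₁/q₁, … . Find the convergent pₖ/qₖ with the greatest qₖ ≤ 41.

√1053 = [32; 2, 4, 2, 64, …] (period length 4).
Convergents:
  p_0/q_0 = 32/1
  p_1/q_1 = 65/2
  p_2/q_2 = 292/9
  p_3/q_3 = 649/20
  p_4/q_4 = 41828/1289
q_3 = 20 ≤ 41 < 1289 = q_4, so the answer is 649/20.

649/20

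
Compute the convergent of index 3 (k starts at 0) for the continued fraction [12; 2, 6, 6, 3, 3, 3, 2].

997/80

Using pₖ = aₖpₖ₋₁ + pₖ₋₂, qₖ = aₖqₖ₋₁ + qₖ₋₂ (with p₋₁=1, p₋₂=0, q₋₁=0, q₋₂=1):
  k=0: a=12, p=12, q=1
  k=1: a=2, p=25, q=2
  k=2: a=6, p=162, q=13
  k=3: a=6, p=997, q=80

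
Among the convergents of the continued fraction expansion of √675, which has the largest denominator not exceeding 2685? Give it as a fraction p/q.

√675 = [25; 1, 50, …] (period length 2).
Convergents:
  p_0/q_0 = 25/1
  p_1/q_1 = 26/1
  p_2/q_2 = 1325/51
  p_3/q_3 = 1351/52
  p_4/q_4 = 68875/2651
  p_5/q_5 = 70226/2703
q_4 = 2651 ≤ 2685 < 2703 = q_5, so the answer is 68875/2651.

68875/2651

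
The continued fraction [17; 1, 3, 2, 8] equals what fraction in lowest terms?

Using pₖ = aₖpₖ₋₁ + pₖ₋₂ and qₖ = aₖqₖ₋₁ + qₖ₋₂:
  k=0: a=17, p=17, q=1
  k=1: a=1, p=18, q=1
  k=2: a=3, p=71, q=4
  k=3: a=2, p=160, q=9
  k=4: a=8, p=1351, q=76

1351/76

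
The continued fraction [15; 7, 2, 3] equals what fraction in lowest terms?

Fold from the inside: start with 3/1.
  2 + 1/3 = 7/3
  7 + 3/7 = 52/7
  15 + 7/52 = 787/52

787/52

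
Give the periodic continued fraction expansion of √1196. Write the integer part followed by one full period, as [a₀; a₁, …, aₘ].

a₀ = ⌊√1196⌋ = 34.
With m₀=0, d₀=1 and mₖ₊₁ = dₖaₖ − mₖ, dₖ₊₁ = (n − mₖ₊₁²)/dₖ, aₖ₊₁ = ⌊(a₀+mₖ₊₁)/dₖ₊₁⌋:
  k=1: m=34, d=40, a=1
  k=2: m=6, d=29, a=1
  k=3: m=23, d=23, a=2
  k=4: m=23, d=29, a=1
  k=5: m=6, d=40, a=1
  k=6: m=34, d=1, a=68
d=1 and a=2a₀=68 at k=6, so the next step gives (m, d) = (34, 40) again — its k=1 value — and the period has length 6.

[34; 1, 1, 2, 1, 1, 68]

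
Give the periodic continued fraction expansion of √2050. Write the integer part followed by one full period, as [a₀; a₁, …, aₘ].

[45; 3, 1, 1, 1, 1, 3, 90]

a₀ = ⌊√2050⌋ = 45.
With m₀=0, d₀=1 and mₖ₊₁ = dₖaₖ − mₖ, dₖ₊₁ = (n − mₖ₊₁²)/dₖ, aₖ₊₁ = ⌊(a₀+mₖ₊₁)/dₖ₊₁⌋:
  k=1: m=45, d=25, a=3
  k=2: m=30, d=46, a=1
  k=3: m=16, d=39, a=1
  k=4: m=23, d=39, a=1
  k=5: m=16, d=46, a=1
  k=6: m=30, d=25, a=3
  k=7: m=45, d=1, a=90
d=1 and a=2a₀=90 at k=7, so the next step gives (m, d) = (45, 25) again — its k=1 value — and the period has length 7.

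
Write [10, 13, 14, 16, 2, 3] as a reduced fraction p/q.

Fold from the inside: start with 3/1.
  2 + 1/3 = 7/3
  16 + 3/7 = 115/7
  14 + 7/115 = 1617/115
  13 + 115/1617 = 21136/1617
  10 + 1617/21136 = 212977/21136

212977/21136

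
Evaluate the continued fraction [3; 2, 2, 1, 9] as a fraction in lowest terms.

Using pₖ = aₖpₖ₋₁ + pₖ₋₂ and qₖ = aₖqₖ₋₁ + qₖ₋₂:
  k=0: a=3, p=3, q=1
  k=1: a=2, p=7, q=2
  k=2: a=2, p=17, q=5
  k=3: a=1, p=24, q=7
  k=4: a=9, p=233, q=68

233/68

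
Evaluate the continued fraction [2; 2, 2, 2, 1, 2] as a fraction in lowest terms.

111/46

Fold from the inside: start with 2/1.
  1 + 1/2 = 3/2
  2 + 2/3 = 8/3
  2 + 3/8 = 19/8
  2 + 8/19 = 46/19
  2 + 19/46 = 111/46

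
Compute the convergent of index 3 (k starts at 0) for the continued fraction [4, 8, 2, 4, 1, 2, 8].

Using pₖ = aₖpₖ₋₁ + pₖ₋₂, qₖ = aₖqₖ₋₁ + qₖ₋₂ (with p₋₁=1, p₋₂=0, q₋₁=0, q₋₂=1):
  k=0: a=4, p=4, q=1
  k=1: a=8, p=33, q=8
  k=2: a=2, p=70, q=17
  k=3: a=4, p=313, q=76

313/76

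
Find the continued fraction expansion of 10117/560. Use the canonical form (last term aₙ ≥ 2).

10117 = 18×560 + 37
560 = 15×37 + 5
37 = 7×5 + 2
5 = 2×2 + 1
2 = 2×1 + 0  (stop)
So 10117/560 = [18; 15, 7, 2, 2].

[18; 15, 7, 2, 2]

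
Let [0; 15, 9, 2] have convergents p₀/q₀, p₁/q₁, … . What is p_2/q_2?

9/136

Using pₖ = aₖpₖ₋₁ + pₖ₋₂, qₖ = aₖqₖ₋₁ + qₖ₋₂ (with p₋₁=1, p₋₂=0, q₋₁=0, q₋₂=1):
  k=0: a=0, p=0, q=1
  k=1: a=15, p=1, q=15
  k=2: a=9, p=9, q=136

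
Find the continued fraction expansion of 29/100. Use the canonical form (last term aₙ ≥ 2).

29 = 0*100 + 29
100 = 3*29 + 13
29 = 2*13 + 3
13 = 4*3 + 1
3 = 3*1 + 0  (stop)
So 29/100 = [0; 3, 2, 4, 3].

[0; 3, 2, 4, 3]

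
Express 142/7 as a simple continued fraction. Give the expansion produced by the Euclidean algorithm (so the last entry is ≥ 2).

[20; 3, 2]

142 = 20*7 + 2
7 = 3*2 + 1
2 = 2*1 + 0  (stop)
So 142/7 = [20; 3, 2].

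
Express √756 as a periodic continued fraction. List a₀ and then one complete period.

a₀ = ⌊√756⌋ = 27.
With m₀=0, d₀=1 and mₖ₊₁ = dₖaₖ − mₖ, dₖ₊₁ = (n − mₖ₊₁²)/dₖ, aₖ₊₁ = ⌊(a₀+mₖ₊₁)/dₖ₊₁⌋:
  k=1: m=27, d=27, a=2
  k=2: m=27, d=1, a=54
d=1 and a=2a₀=54 at k=2, so the next step gives (m, d) = (27, 27) again — its k=1 value — and the period has length 2.

[27; 2, 54]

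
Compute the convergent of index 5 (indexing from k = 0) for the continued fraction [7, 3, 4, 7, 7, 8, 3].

Using pₖ = aₖpₖ₋₁ + pₖ₋₂, qₖ = aₖqₖ₋₁ + qₖ₋₂ (with p₋₁=1, p₋₂=0, q₋₁=0, q₋₂=1):
  k=0: a=7, p=7, q=1
  k=1: a=3, p=22, q=3
  k=2: a=4, p=95, q=13
  k=3: a=7, p=687, q=94
  k=4: a=7, p=4904, q=671
  k=5: a=8, p=39919, q=5462

39919/5462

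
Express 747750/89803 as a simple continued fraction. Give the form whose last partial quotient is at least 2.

[8; 3, 16, 14, 2, 15, 4]

747750 = 8·89803 + 29326
89803 = 3·29326 + 1825
29326 = 16·1825 + 126
1825 = 14·126 + 61
126 = 2·61 + 4
61 = 15·4 + 1
4 = 4·1 + 0  (stop)
So 747750/89803 = [8; 3, 16, 14, 2, 15, 4].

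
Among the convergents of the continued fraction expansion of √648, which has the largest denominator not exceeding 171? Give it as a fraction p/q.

1731/68

√648 = [25; 2, 5, 6, 5, 2, 50, …] (period length 6).
Convergents:
  p_0/q_0 = 25/1
  p_1/q_1 = 51/2
  p_2/q_2 = 280/11
  p_3/q_3 = 1731/68
  p_4/q_4 = 8935/351
q_3 = 68 ≤ 171 < 351 = q_4, so the answer is 1731/68.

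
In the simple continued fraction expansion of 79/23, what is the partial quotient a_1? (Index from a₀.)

2

79 = 3·23 + 10   →  a_0 = 3
23 = 2·10 + 3   →  a_1 = 2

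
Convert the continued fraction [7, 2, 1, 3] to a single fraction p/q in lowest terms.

81/11

Fold from the inside: start with 3/1.
  1 + 1/3 = 4/3
  2 + 3/4 = 11/4
  7 + 4/11 = 81/11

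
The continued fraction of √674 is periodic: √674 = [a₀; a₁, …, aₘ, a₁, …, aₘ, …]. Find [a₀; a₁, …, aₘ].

[25; 1, 24, 1, 50]

a₀ = ⌊√674⌋ = 25.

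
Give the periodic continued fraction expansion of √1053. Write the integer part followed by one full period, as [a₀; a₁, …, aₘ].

[32; 2, 4, 2, 64]

a₀ = ⌊√1053⌋ = 32.
With m₀=0, d₀=1 and mₖ₊₁ = dₖaₖ − mₖ, dₖ₊₁ = (n − mₖ₊₁²)/dₖ, aₖ₊₁ = ⌊(a₀+mₖ₊₁)/dₖ₊₁⌋:
  k=1: m=32, d=29, a=2
  k=2: m=26, d=13, a=4
  k=3: m=26, d=29, a=2
  k=4: m=32, d=1, a=64
d=1 and a=2a₀=64 at k=4, so the next step gives (m, d) = (32, 29) again — its k=1 value — and the period has length 4.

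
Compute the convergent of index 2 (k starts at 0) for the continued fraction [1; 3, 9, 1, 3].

Using pₖ = aₖpₖ₋₁ + pₖ₋₂, qₖ = aₖqₖ₋₁ + qₖ₋₂ (with p₋₁=1, p₋₂=0, q₋₁=0, q₋₂=1):
  k=0: a=1, p=1, q=1
  k=1: a=3, p=4, q=3
  k=2: a=9, p=37, q=28

37/28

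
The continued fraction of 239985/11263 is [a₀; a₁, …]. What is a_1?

3

239985 = 21·11263 + 3462   →  a_0 = 21
11263 = 3·3462 + 877   →  a_1 = 3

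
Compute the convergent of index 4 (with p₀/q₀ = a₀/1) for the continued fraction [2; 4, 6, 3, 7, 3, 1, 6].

1295/578

Using pₖ = aₖpₖ₋₁ + pₖ₋₂, qₖ = aₖqₖ₋₁ + qₖ₋₂ (with p₋₁=1, p₋₂=0, q₋₁=0, q₋₂=1):
  k=0: a=2, p=2, q=1
  k=1: a=4, p=9, q=4
  k=2: a=6, p=56, q=25
  k=3: a=3, p=177, q=79
  k=4: a=7, p=1295, q=578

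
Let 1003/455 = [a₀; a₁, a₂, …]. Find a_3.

1003 = 2·455 + 93   →  a_0 = 2
455 = 4·93 + 83   →  a_1 = 4
93 = 1·83 + 10   →  a_2 = 1
83 = 8·10 + 3   →  a_3 = 8

8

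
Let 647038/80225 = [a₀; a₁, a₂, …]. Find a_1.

647038 = 8·80225 + 5238   →  a_0 = 8
80225 = 15·5238 + 1655   →  a_1 = 15

15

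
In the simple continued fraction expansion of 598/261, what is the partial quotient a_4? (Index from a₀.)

598 = 2·261 + 76   →  a_0 = 2
261 = 3·76 + 33   →  a_1 = 3
76 = 2·33 + 10   →  a_2 = 2
33 = 3·10 + 3   →  a_3 = 3
10 = 3·3 + 1   →  a_4 = 3

3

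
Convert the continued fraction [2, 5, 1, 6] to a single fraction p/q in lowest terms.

Using pₖ = aₖpₖ₋₁ + pₖ₋₂ and qₖ = aₖqₖ₋₁ + qₖ₋₂:
  k=0: a=2, p=2, q=1
  k=1: a=5, p=11, q=5
  k=2: a=1, p=13, q=6
  k=3: a=6, p=89, q=41

89/41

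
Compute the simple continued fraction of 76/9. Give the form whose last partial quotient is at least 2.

[8; 2, 4]

76 = 8*9 + 4
9 = 2*4 + 1
4 = 4*1 + 0  (stop)
So 76/9 = [8; 2, 4].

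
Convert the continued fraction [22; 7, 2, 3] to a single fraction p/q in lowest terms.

Fold from the inside: start with 3/1.
  2 + 1/3 = 7/3
  7 + 3/7 = 52/7
  22 + 7/52 = 1151/52

1151/52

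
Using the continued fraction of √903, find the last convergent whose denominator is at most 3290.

√903 = [30; 20, 60, …] (period length 2).
Convergents:
  p_0/q_0 = 30/1
  p_1/q_1 = 601/20
  p_2/q_2 = 36090/1201
  p_3/q_3 = 722401/24040
q_2 = 1201 ≤ 3290 < 24040 = q_3, so the answer is 36090/1201.

36090/1201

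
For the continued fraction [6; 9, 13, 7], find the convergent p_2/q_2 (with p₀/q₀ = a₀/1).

721/118

Using pₖ = aₖpₖ₋₁ + pₖ₋₂, qₖ = aₖqₖ₋₁ + qₖ₋₂ (with p₋₁=1, p₋₂=0, q₋₁=0, q₋₂=1):
  k=0: a=6, p=6, q=1
  k=1: a=9, p=55, q=9
  k=2: a=13, p=721, q=118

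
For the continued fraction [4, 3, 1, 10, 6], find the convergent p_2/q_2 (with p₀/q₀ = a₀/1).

17/4

Using pₖ = aₖpₖ₋₁ + pₖ₋₂, qₖ = aₖqₖ₋₁ + qₖ₋₂ (with p₋₁=1, p₋₂=0, q₋₁=0, q₋₂=1):
  k=0: a=4, p=4, q=1
  k=1: a=3, p=13, q=3
  k=2: a=1, p=17, q=4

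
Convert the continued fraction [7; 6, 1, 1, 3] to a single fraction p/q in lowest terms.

329/46

Fold from the inside: start with 3/1.
  1 + 1/3 = 4/3
  1 + 3/4 = 7/4
  6 + 4/7 = 46/7
  7 + 7/46 = 329/46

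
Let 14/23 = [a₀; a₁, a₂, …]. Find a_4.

1

14 = 0·23 + 14   →  a_0 = 0
23 = 1·14 + 9   →  a_1 = 1
14 = 1·9 + 5   →  a_2 = 1
9 = 1·5 + 4   →  a_3 = 1
5 = 1·4 + 1   →  a_4 = 1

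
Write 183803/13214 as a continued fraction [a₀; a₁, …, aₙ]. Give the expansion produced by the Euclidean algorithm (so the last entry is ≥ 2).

[13; 1, 10, 13, 9, 10]

183803 = 13*13214 + 12021
13214 = 1*12021 + 1193
12021 = 10*1193 + 91
1193 = 13*91 + 10
91 = 9*10 + 1
10 = 10*1 + 0  (stop)
So 183803/13214 = [13; 1, 10, 13, 9, 10].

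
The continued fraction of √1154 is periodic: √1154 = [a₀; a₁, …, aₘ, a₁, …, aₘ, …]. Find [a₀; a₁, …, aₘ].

[33; 1, 32, 1, 66]

a₀ = ⌊√1154⌋ = 33.
With m₀=0, d₀=1 and mₖ₊₁ = dₖaₖ − mₖ, dₖ₊₁ = (n − mₖ₊₁²)/dₖ, aₖ₊₁ = ⌊(a₀+mₖ₊₁)/dₖ₊₁⌋:
  k=1: m=33, d=65, a=1
  k=2: m=32, d=2, a=32
  k=3: m=32, d=65, a=1
  k=4: m=33, d=1, a=66
d=1 and a=2a₀=66 at k=4, so the next step gives (m, d) = (33, 65) again — its k=1 value — and the period has length 4.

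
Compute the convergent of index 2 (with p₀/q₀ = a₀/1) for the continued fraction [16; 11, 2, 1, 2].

Using pₖ = aₖpₖ₋₁ + pₖ₋₂, qₖ = aₖqₖ₋₁ + qₖ₋₂ (with p₋₁=1, p₋₂=0, q₋₁=0, q₋₂=1):
  k=0: a=16, p=16, q=1
  k=1: a=11, p=177, q=11
  k=2: a=2, p=370, q=23

370/23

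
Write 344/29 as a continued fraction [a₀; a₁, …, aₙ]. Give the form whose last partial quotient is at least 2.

[11; 1, 6, 4]

344 = 11×29 + 25
29 = 1×25 + 4
25 = 6×4 + 1
4 = 4×1 + 0  (stop)
So 344/29 = [11; 1, 6, 4].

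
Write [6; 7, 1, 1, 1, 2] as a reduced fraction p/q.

374/61

Using pₖ = aₖpₖ₋₁ + pₖ₋₂ and qₖ = aₖqₖ₋₁ + qₖ₋₂:
  k=0: a=6, p=6, q=1
  k=1: a=7, p=43, q=7
  k=2: a=1, p=49, q=8
  k=3: a=1, p=92, q=15
  k=4: a=1, p=141, q=23
  k=5: a=2, p=374, q=61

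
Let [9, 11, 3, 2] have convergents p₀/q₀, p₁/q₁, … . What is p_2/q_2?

309/34

Using pₖ = aₖpₖ₋₁ + pₖ₋₂, qₖ = aₖqₖ₋₁ + qₖ₋₂ (with p₋₁=1, p₋₂=0, q₋₁=0, q₋₂=1):
  k=0: a=9, p=9, q=1
  k=1: a=11, p=100, q=11
  k=2: a=3, p=309, q=34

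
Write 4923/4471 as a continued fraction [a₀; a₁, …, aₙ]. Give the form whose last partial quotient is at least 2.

4923 = 1*4471 + 452
4471 = 9*452 + 403
452 = 1*403 + 49
403 = 8*49 + 11
49 = 4*11 + 5
11 = 2*5 + 1
5 = 5*1 + 0  (stop)
So 4923/4471 = [1; 9, 1, 8, 4, 2, 5].

[1; 9, 1, 8, 4, 2, 5]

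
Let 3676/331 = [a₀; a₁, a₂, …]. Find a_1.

3676 = 11·331 + 35   →  a_0 = 11
331 = 9·35 + 16   →  a_1 = 9

9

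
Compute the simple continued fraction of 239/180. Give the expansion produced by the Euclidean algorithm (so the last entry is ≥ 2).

[1; 3, 19, 1, 2]

239 = 1·180 + 59
180 = 3·59 + 3
59 = 19·3 + 2
3 = 1·2 + 1
2 = 2·1 + 0  (stop)
So 239/180 = [1; 3, 19, 1, 2].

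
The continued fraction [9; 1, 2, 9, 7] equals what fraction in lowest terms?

Using pₖ = aₖpₖ₋₁ + pₖ₋₂ and qₖ = aₖqₖ₋₁ + qₖ₋₂:
  k=0: a=9, p=9, q=1
  k=1: a=1, p=10, q=1
  k=2: a=2, p=29, q=3
  k=3: a=9, p=271, q=28
  k=4: a=7, p=1926, q=199

1926/199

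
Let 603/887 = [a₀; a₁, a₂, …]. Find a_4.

8

603 = 0·887 + 603   →  a_0 = 0
887 = 1·603 + 284   →  a_1 = 1
603 = 2·284 + 35   →  a_2 = 2
284 = 8·35 + 4   →  a_3 = 8
35 = 8·4 + 3   →  a_4 = 8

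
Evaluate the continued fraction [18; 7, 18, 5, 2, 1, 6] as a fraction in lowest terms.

249068/13729

Using pₖ = aₖpₖ₋₁ + pₖ₋₂ and qₖ = aₖqₖ₋₁ + qₖ₋₂:
  k=0: a=18, p=18, q=1
  k=1: a=7, p=127, q=7
  k=2: a=18, p=2304, q=127
  k=3: a=5, p=11647, q=642
  k=4: a=2, p=25598, q=1411
  k=5: a=1, p=37245, q=2053
  k=6: a=6, p=249068, q=13729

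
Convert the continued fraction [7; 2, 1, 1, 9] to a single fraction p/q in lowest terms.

355/48

Fold from the inside: start with 9/1.
  1 + 1/9 = 10/9
  1 + 9/10 = 19/10
  2 + 10/19 = 48/19
  7 + 19/48 = 355/48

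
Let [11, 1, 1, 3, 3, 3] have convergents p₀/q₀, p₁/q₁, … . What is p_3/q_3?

81/7

Using pₖ = aₖpₖ₋₁ + pₖ₋₂, qₖ = aₖqₖ₋₁ + qₖ₋₂ (with p₋₁=1, p₋₂=0, q₋₁=0, q₋₂=1):
  k=0: a=11, p=11, q=1
  k=1: a=1, p=12, q=1
  k=2: a=1, p=23, q=2
  k=3: a=3, p=81, q=7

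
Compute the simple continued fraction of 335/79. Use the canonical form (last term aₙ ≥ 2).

[4; 4, 6, 3]

335 = 4·79 + 19
79 = 4·19 + 3
19 = 6·3 + 1
3 = 3·1 + 0  (stop)
So 335/79 = [4; 4, 6, 3].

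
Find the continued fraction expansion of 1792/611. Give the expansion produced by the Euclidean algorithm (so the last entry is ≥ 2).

[2; 1, 13, 1, 9, 4]

1792 = 2*611 + 570
611 = 1*570 + 41
570 = 13*41 + 37
41 = 1*37 + 4
37 = 9*4 + 1
4 = 4*1 + 0  (stop)
So 1792/611 = [2; 1, 13, 1, 9, 4].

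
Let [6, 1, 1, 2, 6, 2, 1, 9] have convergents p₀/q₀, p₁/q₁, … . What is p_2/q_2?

Using pₖ = aₖpₖ₋₁ + pₖ₋₂, qₖ = aₖqₖ₋₁ + qₖ₋₂ (with p₋₁=1, p₋₂=0, q₋₁=0, q₋₂=1):
  k=0: a=6, p=6, q=1
  k=1: a=1, p=7, q=1
  k=2: a=1, p=13, q=2

13/2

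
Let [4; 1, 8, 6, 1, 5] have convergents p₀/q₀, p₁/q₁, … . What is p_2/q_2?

44/9

Using pₖ = aₖpₖ₋₁ + pₖ₋₂, qₖ = aₖqₖ₋₁ + qₖ₋₂ (with p₋₁=1, p₋₂=0, q₋₁=0, q₋₂=1):
  k=0: a=4, p=4, q=1
  k=1: a=1, p=5, q=1
  k=2: a=8, p=44, q=9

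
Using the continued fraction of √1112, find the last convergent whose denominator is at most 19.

√1112 = [33; 2, 1, 7, 1, 2, 66, …] (period length 6).
Convergents:
  p_0/q_0 = 33/1
  p_1/q_1 = 67/2
  p_2/q_2 = 100/3
  p_3/q_3 = 767/23
q_2 = 3 ≤ 19 < 23 = q_3, so the answer is 100/3.

100/3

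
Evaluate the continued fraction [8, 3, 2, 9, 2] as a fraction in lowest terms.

1152/139

Using pₖ = aₖpₖ₋₁ + pₖ₋₂ and qₖ = aₖqₖ₋₁ + qₖ₋₂:
  k=0: a=8, p=8, q=1
  k=1: a=3, p=25, q=3
  k=2: a=2, p=58, q=7
  k=3: a=9, p=547, q=66
  k=4: a=2, p=1152, q=139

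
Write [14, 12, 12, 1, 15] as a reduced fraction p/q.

35207/2500

Fold from the inside: start with 15/1.
  1 + 1/15 = 16/15
  12 + 15/16 = 207/16
  12 + 16/207 = 2500/207
  14 + 207/2500 = 35207/2500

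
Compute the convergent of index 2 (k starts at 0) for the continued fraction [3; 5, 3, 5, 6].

Using pₖ = aₖpₖ₋₁ + pₖ₋₂, qₖ = aₖqₖ₋₁ + qₖ₋₂ (with p₋₁=1, p₋₂=0, q₋₁=0, q₋₂=1):
  k=0: a=3, p=3, q=1
  k=1: a=5, p=16, q=5
  k=2: a=3, p=51, q=16

51/16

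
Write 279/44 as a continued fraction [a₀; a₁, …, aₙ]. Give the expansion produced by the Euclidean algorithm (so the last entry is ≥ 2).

[6; 2, 1, 14]

279 = 6×44 + 15
44 = 2×15 + 14
15 = 1×14 + 1
14 = 14×1 + 0  (stop)
So 279/44 = [6; 2, 1, 14].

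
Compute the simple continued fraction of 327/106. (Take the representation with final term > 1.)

[3; 11, 1, 3, 2]

327 = 3×106 + 9
106 = 11×9 + 7
9 = 1×7 + 2
7 = 3×2 + 1
2 = 2×1 + 0  (stop)
So 327/106 = [3; 11, 1, 3, 2].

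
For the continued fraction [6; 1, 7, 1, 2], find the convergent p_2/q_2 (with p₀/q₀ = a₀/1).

55/8

Using pₖ = aₖpₖ₋₁ + pₖ₋₂, qₖ = aₖqₖ₋₁ + qₖ₋₂ (with p₋₁=1, p₋₂=0, q₋₁=0, q₋₂=1):
  k=0: a=6, p=6, q=1
  k=1: a=1, p=7, q=1
  k=2: a=7, p=55, q=8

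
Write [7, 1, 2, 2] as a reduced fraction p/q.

54/7

Fold from the inside: start with 2/1.
  2 + 1/2 = 5/2
  1 + 2/5 = 7/5
  7 + 5/7 = 54/7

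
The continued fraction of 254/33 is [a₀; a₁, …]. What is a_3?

254 = 7·33 + 23   →  a_0 = 7
33 = 1·23 + 10   →  a_1 = 1
23 = 2·10 + 3   →  a_2 = 2
10 = 3·3 + 1   →  a_3 = 3

3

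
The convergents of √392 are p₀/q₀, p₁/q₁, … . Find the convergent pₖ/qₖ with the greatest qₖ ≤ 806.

√392 = [19; 1, 3, 1, 38, …] (period length 4).
Convergents:
  p_0/q_0 = 19/1
  p_1/q_1 = 20/1
  p_2/q_2 = 79/4
  p_3/q_3 = 99/5
  p_4/q_4 = 3841/194
  p_5/q_5 = 3940/199
  p_6/q_6 = 15661/791
  p_7/q_7 = 19601/990
q_6 = 791 ≤ 806 < 990 = q_7, so the answer is 15661/791.

15661/791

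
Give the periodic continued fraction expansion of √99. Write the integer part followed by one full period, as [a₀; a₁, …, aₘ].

a₀ = ⌊√99⌋ = 9.
With m₀=0, d₀=1 and mₖ₊₁ = dₖaₖ − mₖ, dₖ₊₁ = (n − mₖ₊₁²)/dₖ, aₖ₊₁ = ⌊(a₀+mₖ₊₁)/dₖ₊₁⌋:
  k=1: m=9, d=18, a=1
  k=2: m=9, d=1, a=18
d=1 and a=2a₀=18 at k=2, so the next step gives (m, d) = (9, 18) again — its k=1 value — and the period has length 2.

[9; 1, 18]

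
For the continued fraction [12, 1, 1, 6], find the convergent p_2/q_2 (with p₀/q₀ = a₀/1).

25/2

Using pₖ = aₖpₖ₋₁ + pₖ₋₂, qₖ = aₖqₖ₋₁ + qₖ₋₂ (with p₋₁=1, p₋₂=0, q₋₁=0, q₋₂=1):
  k=0: a=12, p=12, q=1
  k=1: a=1, p=13, q=1
  k=2: a=1, p=25, q=2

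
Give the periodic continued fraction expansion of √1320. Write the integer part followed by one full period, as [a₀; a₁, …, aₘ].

[36; 3, 72]

a₀ = ⌊√1320⌋ = 36.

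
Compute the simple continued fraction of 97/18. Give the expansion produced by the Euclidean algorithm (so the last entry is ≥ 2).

97 = 5·18 + 7
18 = 2·7 + 4
7 = 1·4 + 3
4 = 1·3 + 1
3 = 3·1 + 0  (stop)
So 97/18 = [5; 2, 1, 1, 3].

[5; 2, 1, 1, 3]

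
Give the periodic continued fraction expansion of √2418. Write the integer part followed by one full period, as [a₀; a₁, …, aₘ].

[49; 5, 1, 3, 2, 3, 1, 5, 98]

a₀ = ⌊√2418⌋ = 49.
With m₀=0, d₀=1 and mₖ₊₁ = dₖaₖ − mₖ, dₖ₊₁ = (n − mₖ₊₁²)/dₖ, aₖ₊₁ = ⌊(a₀+mₖ₊₁)/dₖ₊₁⌋:
  k=1: m=49, d=17, a=5
  k=2: m=36, d=66, a=1
  k=3: m=30, d=23, a=3
  k=4: m=39, d=39, a=2
  k=5: m=39, d=23, a=3
  k=6: m=30, d=66, a=1
  k=7: m=36, d=17, a=5
  k=8: m=49, d=1, a=98
d=1 and a=2a₀=98 at k=8, so the next step gives (m, d) = (49, 17) again — its k=1 value — and the period has length 8.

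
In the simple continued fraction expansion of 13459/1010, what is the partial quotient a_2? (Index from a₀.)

14

13459 = 13·1010 + 329   →  a_0 = 13
1010 = 3·329 + 23   →  a_1 = 3
329 = 14·23 + 7   →  a_2 = 14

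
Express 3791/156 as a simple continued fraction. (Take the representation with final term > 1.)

[24; 3, 3, 7, 2]

3791 = 24×156 + 47
156 = 3×47 + 15
47 = 3×15 + 2
15 = 7×2 + 1
2 = 2×1 + 0  (stop)
So 3791/156 = [24; 3, 3, 7, 2].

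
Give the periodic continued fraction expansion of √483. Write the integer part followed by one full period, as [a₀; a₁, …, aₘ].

[21; 1, 42]

a₀ = ⌊√483⌋ = 21.
With m₀=0, d₀=1 and mₖ₊₁ = dₖaₖ − mₖ, dₖ₊₁ = (n − mₖ₊₁²)/dₖ, aₖ₊₁ = ⌊(a₀+mₖ₊₁)/dₖ₊₁⌋:
  k=1: m=21, d=42, a=1
  k=2: m=21, d=1, a=42
d=1 and a=2a₀=42 at k=2, so the next step gives (m, d) = (21, 42) again — its k=1 value — and the period has length 2.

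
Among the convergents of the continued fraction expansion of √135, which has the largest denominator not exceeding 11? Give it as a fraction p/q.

√135 = [11; 1, 1, 1, 1, 1, 1, 1, 22, …] (period length 8).
Convergents:
  p_0/q_0 = 11/1
  p_1/q_1 = 12/1
  p_2/q_2 = 23/2
  p_3/q_3 = 35/3
  p_4/q_4 = 58/5
  p_5/q_5 = 93/8
  p_6/q_6 = 151/13
q_5 = 8 ≤ 11 < 13 = q_6, so the answer is 93/8.

93/8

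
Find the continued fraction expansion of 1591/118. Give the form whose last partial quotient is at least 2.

[13; 2, 14, 4]

1591 = 13*118 + 57
118 = 2*57 + 4
57 = 14*4 + 1
4 = 4*1 + 0  (stop)
So 1591/118 = [13; 2, 14, 4].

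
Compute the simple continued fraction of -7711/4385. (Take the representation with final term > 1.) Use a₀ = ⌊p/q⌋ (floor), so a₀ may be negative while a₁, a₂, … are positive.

-7711 = -2*4385 + 1059
4385 = 4*1059 + 149
1059 = 7*149 + 16
149 = 9*16 + 5
16 = 3*5 + 1
5 = 5*1 + 0  (stop)
So -7711/4385 = [-2; 4, 7, 9, 3, 5].

[-2; 4, 7, 9, 3, 5]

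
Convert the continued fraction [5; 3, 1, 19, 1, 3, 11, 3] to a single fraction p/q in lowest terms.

59890/11401

Fold from the inside: start with 3/1.
  11 + 1/3 = 34/3
  3 + 3/34 = 105/34
  1 + 34/105 = 139/105
  19 + 105/139 = 2746/139
  1 + 139/2746 = 2885/2746
  3 + 2746/2885 = 11401/2885
  5 + 2885/11401 = 59890/11401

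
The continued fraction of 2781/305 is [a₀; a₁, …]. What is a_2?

2

2781 = 9·305 + 36   →  a_0 = 9
305 = 8·36 + 17   →  a_1 = 8
36 = 2·17 + 2   →  a_2 = 2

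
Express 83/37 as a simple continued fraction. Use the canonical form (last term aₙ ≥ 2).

83 = 2·37 + 9
37 = 4·9 + 1
9 = 9·1 + 0  (stop)
So 83/37 = [2; 4, 9].

[2; 4, 9]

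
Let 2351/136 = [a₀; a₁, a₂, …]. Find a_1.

3

2351 = 17·136 + 39   →  a_0 = 17
136 = 3·39 + 19   →  a_1 = 3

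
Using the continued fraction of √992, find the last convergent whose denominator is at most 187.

3937/125

√992 = [31; 2, 62, …] (period length 2).
Convergents:
  p_0/q_0 = 31/1
  p_1/q_1 = 63/2
  p_2/q_2 = 3937/125
  p_3/q_3 = 7937/252
q_2 = 125 ≤ 187 < 252 = q_3, so the answer is 3937/125.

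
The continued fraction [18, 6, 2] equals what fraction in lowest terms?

Fold from the inside: start with 2/1.
  6 + 1/2 = 13/2
  18 + 2/13 = 236/13

236/13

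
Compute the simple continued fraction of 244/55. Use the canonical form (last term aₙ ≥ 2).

[4; 2, 3, 2, 3]

244 = 4·55 + 24
55 = 2·24 + 7
24 = 3·7 + 3
7 = 2·3 + 1
3 = 3·1 + 0  (stop)
So 244/55 = [4; 2, 3, 2, 3].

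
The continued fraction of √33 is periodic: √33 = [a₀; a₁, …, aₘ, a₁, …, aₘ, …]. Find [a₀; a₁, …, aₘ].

[5; 1, 2, 1, 10]

a₀ = ⌊√33⌋ = 5.
With m₀=0, d₀=1 and mₖ₊₁ = dₖaₖ − mₖ, dₖ₊₁ = (n − mₖ₊₁²)/dₖ, aₖ₊₁ = ⌊(a₀+mₖ₊₁)/dₖ₊₁⌋:
  k=1: m=5, d=8, a=1
  k=2: m=3, d=3, a=2
  k=3: m=3, d=8, a=1
  k=4: m=5, d=1, a=10
d=1 and a=2a₀=10 at k=4, so the next step gives (m, d) = (5, 8) again — its k=1 value — and the period has length 4.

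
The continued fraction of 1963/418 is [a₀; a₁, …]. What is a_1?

1963 = 4·418 + 291   →  a_0 = 4
418 = 1·291 + 127   →  a_1 = 1

1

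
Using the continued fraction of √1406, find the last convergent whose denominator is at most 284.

√1406 = [37; 2, 74, …] (period length 2).
Convergents:
  p_0/q_0 = 37/1
  p_1/q_1 = 75/2
  p_2/q_2 = 5587/149
  p_3/q_3 = 11249/300
q_2 = 149 ≤ 284 < 300 = q_3, so the answer is 5587/149.

5587/149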